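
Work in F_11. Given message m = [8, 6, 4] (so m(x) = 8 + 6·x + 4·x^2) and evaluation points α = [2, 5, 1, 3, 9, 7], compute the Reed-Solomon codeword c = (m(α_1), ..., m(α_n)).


c = [3, 6, 7, 7, 1, 4]

Message polynomial: m(x) = 8 + 6·x + 4·x^2 (mod 11).
For each evaluation point α_i, compute m(α_i) mod 11:
  α_1 = 2: Horner steps 4 → 3 → 3, so m(2) = 3.
  α_2 = 5: Horner steps 4 → 4 → 6, so m(5) = 6.
  α_3 = 1: Horner steps 4 → 10 → 7, so m(1) = 7.
  α_4 = 3: Horner steps 4 → 7 → 7, so m(3) = 7.
  α_5 = 9: Horner steps 4 → 9 → 1, so m(9) = 1.
  α_6 = 7: Horner steps 4 → 1 → 4, so m(7) = 4.
Codeword c = [3, 6, 7, 7, 1, 4] ∈ F_11^6.


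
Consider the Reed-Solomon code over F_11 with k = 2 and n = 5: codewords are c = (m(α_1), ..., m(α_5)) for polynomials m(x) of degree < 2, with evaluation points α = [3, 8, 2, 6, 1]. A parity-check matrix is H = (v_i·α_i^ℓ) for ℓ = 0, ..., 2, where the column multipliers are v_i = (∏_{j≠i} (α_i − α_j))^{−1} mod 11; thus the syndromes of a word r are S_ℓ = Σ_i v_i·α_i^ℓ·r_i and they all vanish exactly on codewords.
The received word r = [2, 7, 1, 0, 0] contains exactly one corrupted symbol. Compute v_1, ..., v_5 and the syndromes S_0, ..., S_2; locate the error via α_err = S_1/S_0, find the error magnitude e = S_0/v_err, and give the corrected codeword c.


S = (6, 3, 7), error at position 4, error magnitude e = 6, c = [2, 7, 1, 5, 0].

Step 1: column multipliers v_i = (∏_{j≠i}(α_i − α_j))^{−1} mod 11.
  i = 1 (α = 3): (3−8)(3−2)(3−6)(3−1) = (−5)·1·(−3)·2 = 30 ≡ 8, so v_1 = 8^{−1} = 7 (mod 11).
  i = 2 (α = 8): (8−3)(8−2)(8−6)(8−1) = 5·6·2·7 = 420 ≡ 2, so v_2 = 2^{−1} = 6 (mod 11).
  i = 3 (α = 2): (2−3)(2−8)(2−6)(2−1) = (−1)·(−6)·(−4)·1 = −24 ≡ 9, so v_3 = 9^{−1} = 5 (mod 11).
  i = 4 (α = 6): (6−3)(6−8)(6−2)(6−1) = 3·(−2)·4·5 = −120 ≡ 1, so v_4 = 1^{−1} = 1 (mod 11).
  i = 5 (α = 1): (1−3)(1−8)(1−2)(1−6) = (−2)·(−7)·(−1)·(−5) = 70 ≡ 4, so v_5 = 4^{−1} = 3 (mod 11).
  v = [7, 6, 5, 1, 3].
Step 2: syndromes of r = [2, 7, 1, 0, 0] (all sums mod 11).
  S_0 = Σ v_i r_i = 7·2 + 6·7 + 5·1 + 1·0 + 3·0 = 61 ≡ 6.
  S_1 = Σ v_i α_i r_i = 7·3·2 + 6·8·7 + 5·2·1 + 1·6·0 + 3·1·0 = 388 ≡ 3.
  α_i^2 mod 11 = [9, 9, 4, 3, 1].
  S_2 = Σ v_i α_i^2 r_i = 7·9·2 + 6·9·7 + 5·4·1 + 1·3·0 + 3·1·0 = 524 ≡ 7.
  S = (6, 3, 7) ≠ 0, so r is not a codeword (an error is present).
Step 3: locate the error. For a single error e at position i, S_ℓ = v_i·e·α_i^ℓ, so α_err = S_1/S_0.
  S_0^{−1} = 6^{−1} = 2 (mod 11), so α_err = 3·2 = 6 ≡ 6 = α_4. Error position i = 4.
  Consistency check: S_2/S_1 = 7·4 = 28 ≡ 6 = α_err ✓ (single-error assumption holds).
Step 4: error magnitude e = S_0/v_4 = S_0·∏_{j≠4}(α_4 − α_j) = 6·1 = 6 ≡ 6 (mod 11).
Step 5: correct position 4: c_4 = r_4 − e = 0 − 6 ≡ 5 (mod 11). Hence c = [2, 7, 1, 5, 0].
  Check: interpolating c through the α_i gives m(x) = 10 + 1·x (degree < 2) with m(α_i) = c_i for every i, so c is indeed a codeword.


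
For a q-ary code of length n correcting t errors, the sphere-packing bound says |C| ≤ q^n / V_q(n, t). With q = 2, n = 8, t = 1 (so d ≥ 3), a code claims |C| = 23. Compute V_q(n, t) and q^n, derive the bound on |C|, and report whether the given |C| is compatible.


V_q(n, t) = 9, q^n = 256, Hamming bound = 28, |C| = 23 ≤ bound (satisfied).

Step 1: Compute V_q(n, t) = Σ_{j=0}^1 C(n, j) (q−1)^j.
  j = 0: C(8,0)·(1)^0 = 1·1 = 1.
  j = 1: C(8,1)·(1)^1 = 8·1 = 8.
  V_q(n, t) = 1 + 8 = 9.
Step 2: q^n = 2^8 = 256.
Step 3: Hamming bound ⌊q^n / V_q(n,t)⌋ = ⌊256/9⌋ = 28.
Step 4: Compare |C| = 23 to 28: satisfied.
The claimed |C| lies below the Hamming bound.


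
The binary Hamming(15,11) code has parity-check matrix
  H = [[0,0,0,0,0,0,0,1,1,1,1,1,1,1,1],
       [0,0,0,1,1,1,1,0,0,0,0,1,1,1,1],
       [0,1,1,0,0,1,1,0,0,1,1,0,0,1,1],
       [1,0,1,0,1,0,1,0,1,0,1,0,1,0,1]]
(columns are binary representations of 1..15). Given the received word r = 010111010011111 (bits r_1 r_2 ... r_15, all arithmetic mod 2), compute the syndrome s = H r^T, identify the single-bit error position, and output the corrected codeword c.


s = (0, 1, 1, 0)^T, error position = 6, corrected codeword c = 010110010011111

Compute s = H r^T mod 2 one row at a time:
  s_1 = 1 + 0 + 0 + 1 + 1 + 1 + 1 + 1 = 6 ≡ 0 (mod 2).
  s_2 = 1 + 1 + 1 + 0 + 1 + 1 + 1 + 1 = 7 ≡ 1 (mod 2).
  s_3 = 1 + 0 + 1 + 0 + 0 + 1 + 1 + 1 = 5 ≡ 1 (mod 2).
  s_4 = 0 + 0 + 1 + 0 + 0 + 1 + 1 + 1 = 4 ≡ 0 (mod 2).
s = (0, 1, 1, 0)^T — this equals column 6 of H (binary 0110), so error is at position 6.
Correct: flip bit 6 of r = 010111010011111 to get c = 010110010011111.


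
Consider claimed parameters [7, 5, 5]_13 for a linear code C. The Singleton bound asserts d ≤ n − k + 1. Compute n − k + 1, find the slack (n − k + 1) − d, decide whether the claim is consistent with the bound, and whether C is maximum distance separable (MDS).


Singleton RHS = n − k + 1 = 3, slack = -2, bound violated (no such code; not MDS).

Singleton bound: d ≤ n − k + 1.
Here n = 7, k = 5, so n − k + 1 = 3.
Given d = 5, check d ≤ 3: NO.
Slack = (n − k + 1) − d = -2.
The slack is negative: d = 5 exceeds n − k + 1 = 3 by 2, so the Singleton bound is violated and no linear [7, 5, 5]_13 code can exist. In particular it is not MDS (MDS requires d = n − k + 1 exactly).
Description: the claimed parameters are [7, 5, 5]_13; such a code would be impossible (violates the Singleton bound).


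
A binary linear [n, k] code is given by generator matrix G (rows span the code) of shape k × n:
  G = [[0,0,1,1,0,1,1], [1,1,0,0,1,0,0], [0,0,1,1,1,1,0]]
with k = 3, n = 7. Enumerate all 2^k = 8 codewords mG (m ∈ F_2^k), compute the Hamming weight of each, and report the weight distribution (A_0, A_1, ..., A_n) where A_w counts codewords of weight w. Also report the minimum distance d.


Weight distribution: A_0 = 1, A_2 = 1, A_3 = 2, A_4 = 2, A_5 = 1, A_7 = 1. Minimum distance d = 2.

Enumerate all 2^3 = 8 messages m ∈ F_2^3.
For each, compute codeword c = mG in F_2^7, then tally its weight.
  m = 000 → c = 0000000, weight = 0.
  m = 100 → c = 0011011, weight = 4.
  m = 010 → c = 1100100, weight = 3.
  m = 110 → c = 1111111, weight = 7.
  m = 001 → c = 0011110, weight = 4.
  m = 101 → c = 0000101, weight = 2.
  m = 011 → c = 1111010, weight = 5.
  m = 111 → c = 1100001, weight = 3.
Tally weights:
  weight 0: 1 codewords.
  weight 2: 1 codewords.
  weight 3: 2 codewords.
  weight 4: 2 codewords.
  weight 5: 1 codewords.
  weight 7: 1 codewords.
Minimum distance d = smallest w > 0 with A_w > 0 = 2.
Sanity: Σ A_w = 8 = 2^3 = 8 ✓.


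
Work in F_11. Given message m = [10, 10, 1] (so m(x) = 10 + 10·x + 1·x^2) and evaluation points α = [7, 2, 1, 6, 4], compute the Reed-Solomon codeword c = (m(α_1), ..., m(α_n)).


c = [8, 1, 10, 7, 0]

Message polynomial: m(x) = 10 + 10·x + 1·x^2 (mod 11).
For each evaluation point α_i, compute m(α_i) mod 11:
  α_1 = 7: Horner steps 1 → 6 → 8, so m(7) = 8.
  α_2 = 2: Horner steps 1 → 1 → 1, so m(2) = 1.
  α_3 = 1: Horner steps 1 → 0 → 10, so m(1) = 10.
  α_4 = 6: Horner steps 1 → 5 → 7, so m(6) = 7.
  α_5 = 4: Horner steps 1 → 3 → 0, so m(4) = 0.
Codeword c = [8, 1, 10, 7, 0] ∈ F_11^5.


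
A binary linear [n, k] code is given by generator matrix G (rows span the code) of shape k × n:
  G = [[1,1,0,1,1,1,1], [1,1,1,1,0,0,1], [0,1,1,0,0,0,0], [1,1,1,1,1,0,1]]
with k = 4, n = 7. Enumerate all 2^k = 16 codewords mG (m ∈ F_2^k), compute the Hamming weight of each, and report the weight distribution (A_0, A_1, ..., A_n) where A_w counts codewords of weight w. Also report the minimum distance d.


Weight distribution: A_0 = 1, A_1 = 1, A_2 = 3, A_3 = 4, A_4 = 1, A_5 = 3, A_6 = 3. Minimum distance d = 1.

Enumerate all 2^4 = 16 messages m ∈ F_2^4.
For each, compute codeword c = mG in F_2^7, then tally its weight.
  m = 0000 → c = 0000000, weight = 0.
  m = 1000 → c = 1101111, weight = 6.
  m = 0100 → c = 1111001, weight = 5.
  m = 1100 → c = 0010110, weight = 3.
  m = 0010 → c = 0110000, weight = 2.
  m = 1010 → c = 1011111, weight = 6.
  m = 0110 → c = 1001001, weight = 3.
  m = 1110 → c = 0100110, weight = 3.
  m = 0001 → c = 1111101, weight = 6.
  m = 1001 → c = 0010010, weight = 2.
  m = 0101 → c = 0000100, weight = 1.
  m = 1101 → c = 1101011, weight = 5.
  m = 0011 → c = 1001101, weight = 4.
  m = 1011 → c = 0100010, weight = 2.
  m = 0111 → c = 0110100, weight = 3.
  m = 1111 → c = 1011011, weight = 5.
Tally weights:
  weight 0: 1 codewords.
  weight 1: 1 codewords.
  weight 2: 3 codewords.
  weight 3: 4 codewords.
  weight 4: 1 codewords.
  weight 5: 3 codewords.
  weight 6: 3 codewords.
Minimum distance d = smallest w > 0 with A_w > 0 = 1.
Sanity: Σ A_w = 16 = 2^4 = 16 ✓.


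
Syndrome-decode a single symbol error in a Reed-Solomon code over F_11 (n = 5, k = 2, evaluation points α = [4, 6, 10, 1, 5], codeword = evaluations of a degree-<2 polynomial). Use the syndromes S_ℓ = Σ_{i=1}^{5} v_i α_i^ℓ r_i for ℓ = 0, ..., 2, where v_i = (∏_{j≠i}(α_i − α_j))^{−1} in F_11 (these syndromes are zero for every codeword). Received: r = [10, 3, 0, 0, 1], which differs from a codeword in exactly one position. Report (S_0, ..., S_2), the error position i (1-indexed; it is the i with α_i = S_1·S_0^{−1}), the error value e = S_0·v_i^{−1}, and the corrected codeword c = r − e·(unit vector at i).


S = (7, 7, 7), error at position 4, error magnitude e = 7, c = [10, 3, 0, 4, 1].

Step 1: column multipliers v_i = (∏_{j≠i}(α_i − α_j))^{−1} mod 11.
  i = 1 (α = 4): (4−6)(4−10)(4−1)(4−5) = (−2)·(−6)·3·(−1) = −36 ≡ 8, so v_1 = 8^{−1} = 7 (mod 11).
  i = 2 (α = 6): (6−4)(6−10)(6−1)(6−5) = 2·(−4)·5·1 = −40 ≡ 4, so v_2 = 4^{−1} = 3 (mod 11).
  i = 3 (α = 10): (10−4)(10−6)(10−1)(10−5) = 6·4·9·5 = 1080 ≡ 2, so v_3 = 2^{−1} = 6 (mod 11).
  i = 4 (α = 1): (1−4)(1−6)(1−10)(1−5) = (−3)·(−5)·(−9)·(−4) = 540 ≡ 1, so v_4 = 1^{−1} = 1 (mod 11).
  i = 5 (α = 5): (5−4)(5−6)(5−10)(5−1) = 1·(−1)·(−5)·4 = 20 ≡ 9, so v_5 = 9^{−1} = 5 (mod 11).
  v = [7, 3, 6, 1, 5].
Step 2: syndromes of r = [10, 3, 0, 0, 1] (all sums mod 11).
  S_0 = Σ v_i r_i = 7·10 + 3·3 + 6·0 + 1·0 + 5·1 = 84 ≡ 7.
  S_1 = Σ v_i α_i r_i = 7·4·10 + 3·6·3 + 6·10·0 + 1·1·0 + 5·5·1 = 359 ≡ 7.
  α_i^2 mod 11 = [5, 3, 1, 1, 3].
  S_2 = Σ v_i α_i^2 r_i = 7·5·10 + 3·3·3 + 6·1·0 + 1·1·0 + 5·3·1 = 392 ≡ 7.
  S = (7, 7, 7) ≠ 0, so r is not a codeword (an error is present).
Step 3: locate the error. For a single error e at position i, S_ℓ = v_i·e·α_i^ℓ, so α_err = S_1/S_0.
  S_0^{−1} = 7^{−1} = 8 (mod 11), so α_err = 7·8 = 56 ≡ 1 = α_4. Error position i = 4.
  Consistency check: S_2/S_1 = 7·8 = 56 ≡ 1 = α_err ✓ (single-error assumption holds).
Step 4: error magnitude e = S_0/v_4 = S_0·∏_{j≠4}(α_4 − α_j) = 7·1 = 7 ≡ 7 (mod 11).
Step 5: correct position 4: c_4 = r_4 − e = 0 − 7 ≡ 4 (mod 11). Hence c = [10, 3, 0, 4, 1].
  Check: interpolating c through the α_i gives m(x) = 2 + 2·x (degree < 2) with m(α_i) = c_i for every i, so c is indeed a codeword.


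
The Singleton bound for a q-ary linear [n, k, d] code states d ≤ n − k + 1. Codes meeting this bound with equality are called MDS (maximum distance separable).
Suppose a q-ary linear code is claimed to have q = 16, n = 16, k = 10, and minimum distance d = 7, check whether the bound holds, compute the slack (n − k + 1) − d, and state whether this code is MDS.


Singleton RHS = n − k + 1 = 7, slack = 0, bound satisfied, MDS.

Singleton bound: d ≤ n − k + 1.
Here n = 16, k = 10, so n − k + 1 = 7.
Given d = 7, check d ≤ 7: YES.
Slack = (n − k + 1) − d = 0.
The code is MDS (slack = 0).
Description: the claimed parameters are [16, 10, 7]_16; such a code would be MDS (meets Singleton bound).


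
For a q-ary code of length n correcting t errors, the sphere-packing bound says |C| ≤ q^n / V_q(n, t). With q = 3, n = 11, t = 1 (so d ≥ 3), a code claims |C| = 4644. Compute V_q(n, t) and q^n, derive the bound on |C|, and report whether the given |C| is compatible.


V_q(n, t) = 23, q^n = 177147, Hamming bound = 7702, |C| = 4644 ≤ bound (satisfied).

Step 1: Compute V_q(n, t) = Σ_{j=0}^1 C(n, j) (q−1)^j.
  j = 0: C(11,0)·(2)^0 = 1·1 = 1.
  j = 1: C(11,1)·(2)^1 = 11·2 = 22.
  V_q(n, t) = 1 + 22 = 23.
Step 2: q^n = 3^11 = 177147.
Step 3: Hamming bound ⌊q^n / V_q(n,t)⌋ = ⌊177147/23⌋ = 7702.
Step 4: Compare |C| = 4644 to 7702: satisfied.
The claimed |C| lies below the Hamming bound.


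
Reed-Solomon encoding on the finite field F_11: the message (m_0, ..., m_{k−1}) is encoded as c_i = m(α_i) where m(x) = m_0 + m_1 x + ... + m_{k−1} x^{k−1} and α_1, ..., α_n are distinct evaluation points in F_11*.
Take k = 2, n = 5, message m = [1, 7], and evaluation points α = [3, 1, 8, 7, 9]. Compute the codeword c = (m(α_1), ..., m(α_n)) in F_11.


c = [0, 8, 2, 6, 9]

Message polynomial: m(x) = 1 + 7·x (mod 11).
For each evaluation point α_i, compute m(α_i) mod 11:
  α_1 = 3: Horner steps 7 → 0, so m(3) = 0.
  α_2 = 1: Horner steps 7 → 8, so m(1) = 8.
  α_3 = 8: Horner steps 7 → 2, so m(8) = 2.
  α_4 = 7: Horner steps 7 → 6, so m(7) = 6.
  α_5 = 9: Horner steps 7 → 9, so m(9) = 9.
Codeword c = [0, 8, 2, 6, 9] ∈ F_11^5.


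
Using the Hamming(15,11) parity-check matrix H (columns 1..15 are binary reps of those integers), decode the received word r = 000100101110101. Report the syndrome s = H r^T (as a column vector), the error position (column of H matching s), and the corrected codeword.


s = (1, 0, 0, 1)^T, error position = 9, corrected codeword c = 000100100110101

Compute s = H r^T mod 2 one row at a time:
  s_1 = 0 + 1 + 1 + 1 + 0 + 1 + 0 + 1 = 5 ≡ 1 (mod 2).
  s_2 = 1 + 0 + 0 + 1 + 0 + 1 + 0 + 1 = 4 ≡ 0 (mod 2).
  s_3 = 0 + 0 + 0 + 1 + 1 + 1 + 0 + 1 = 4 ≡ 0 (mod 2).
  s_4 = 0 + 0 + 0 + 1 + 1 + 1 + 1 + 1 = 5 ≡ 1 (mod 2).
s = (1, 0, 0, 1)^T — this equals column 9 of H (binary 1001), so error is at position 9.
Correct: flip bit 9 of r = 000100101110101 to get c = 000100100110101.


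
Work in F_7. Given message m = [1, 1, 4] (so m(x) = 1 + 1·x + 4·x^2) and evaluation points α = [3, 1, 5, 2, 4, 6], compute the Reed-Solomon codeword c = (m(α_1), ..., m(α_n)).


c = [5, 6, 1, 5, 6, 4]

Message polynomial: m(x) = 1 + 1·x + 4·x^2 (mod 7).
For each evaluation point α_i, compute m(α_i) mod 7:
  α_1 = 3: Horner steps 4 → 6 → 5, so m(3) = 5.
  α_2 = 1: Horner steps 4 → 5 → 6, so m(1) = 6.
  α_3 = 5: Horner steps 4 → 0 → 1, so m(5) = 1.
  α_4 = 2: Horner steps 4 → 2 → 5, so m(2) = 5.
  α_5 = 4: Horner steps 4 → 3 → 6, so m(4) = 6.
  α_6 = 6: Horner steps 4 → 4 → 4, so m(6) = 4.
Codeword c = [5, 6, 1, 5, 6, 4] ∈ F_7^6.


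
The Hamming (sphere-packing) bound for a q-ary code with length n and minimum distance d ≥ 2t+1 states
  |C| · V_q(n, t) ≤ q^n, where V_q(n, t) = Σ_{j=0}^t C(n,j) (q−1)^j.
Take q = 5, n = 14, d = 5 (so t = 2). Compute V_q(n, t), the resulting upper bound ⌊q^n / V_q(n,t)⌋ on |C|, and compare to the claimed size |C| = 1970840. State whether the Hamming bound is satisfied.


V_q(n, t) = 1513, q^n = 6103515625, Hamming bound = 4034048, |C| = 1970840 ≤ bound (satisfied).

Step 1: Compute V_q(n, t) = Σ_{j=0}^2 C(n, j) (q−1)^j.
  j = 0: C(14,0)·(4)^0 = 1·1 = 1.
  j = 1: C(14,1)·(4)^1 = 14·4 = 56.
  j = 2: C(14,2)·(4)^2 = 91·16 = 1456.
  V_q(n, t) = 1 + 56 + 1456 = 1513.
Step 2: q^n = 5^14 = 6103515625.
Step 3: Hamming bound ⌊q^n / V_q(n,t)⌋ = ⌊6103515625/1513⌋ = 4034048.
Step 4: Compare |C| = 1970840 to 4034048: satisfied.
The claimed |C| lies below the Hamming bound.


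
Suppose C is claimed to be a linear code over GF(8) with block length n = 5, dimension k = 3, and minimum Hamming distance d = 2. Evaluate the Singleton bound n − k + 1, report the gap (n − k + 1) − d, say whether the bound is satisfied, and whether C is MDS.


Singleton RHS = n − k + 1 = 3, slack = 1, bound satisfied, not MDS.

Singleton bound: d ≤ n − k + 1.
Here n = 5, k = 3, so n − k + 1 = 3.
Given d = 2, check d ≤ 3: YES.
Slack = (n − k + 1) − d = 1.
The code is NOT MDS (slack = 1 > 0).
Description: the claimed parameters are [5, 3, 2]_8; such a code would be non-MDS.


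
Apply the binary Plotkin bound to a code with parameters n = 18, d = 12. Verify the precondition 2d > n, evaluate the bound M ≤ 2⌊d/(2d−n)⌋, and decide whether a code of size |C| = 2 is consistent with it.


Plotkin bound M ≤ 4; given |C| = 2 ≤ bound (satisfied).

Check applicability: 2d = 24, n = 18.
2d − n = 6 > 0, so Plotkin applies.
Compute d/(2d−n) = 12/6 ≈ 2.0000.
⌊d/(2d−n)⌋ = 2.
Plotkin bound: M ≤ 2·2 = 4.
Given |C| = 2, check: satisfied.
This |C| is below the Plotkin bound.


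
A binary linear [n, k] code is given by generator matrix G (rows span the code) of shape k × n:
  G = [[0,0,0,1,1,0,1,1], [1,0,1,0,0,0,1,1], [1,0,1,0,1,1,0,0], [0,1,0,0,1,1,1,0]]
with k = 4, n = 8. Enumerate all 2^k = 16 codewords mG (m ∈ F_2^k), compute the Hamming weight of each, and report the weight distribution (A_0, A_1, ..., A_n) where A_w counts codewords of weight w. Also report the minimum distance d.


Weight distribution: A_0 = 1, A_2 = 2, A_4 = 9, A_6 = 4. Minimum distance d = 2.

Enumerate all 2^4 = 16 messages m ∈ F_2^4.
For each, compute codeword c = mG in F_2^8, then tally its weight.
  m = 0000 → c = 00000000, weight = 0.
  m = 1000 → c = 00011011, weight = 4.
  m = 0100 → c = 10100011, weight = 4.
  m = 1100 → c = 10111000, weight = 4.
  m = 0010 → c = 10101100, weight = 4.
  m = 1010 → c = 10110111, weight = 6.
  m = 0110 → c = 00001111, weight = 4.
  m = 1110 → c = 00010100, weight = 2.
  m = 0001 → c = 01001110, weight = 4.
  m = 1001 → c = 01010101, weight = 4.
  m = 0101 → c = 11101101, weight = 6.
  m = 1101 → c = 11110110, weight = 6.
  m = 0011 → c = 11100010, weight = 4.
  m = 1011 → c = 11111001, weight = 6.
  m = 0111 → c = 01000001, weight = 2.
  m = 1111 → c = 01011010, weight = 4.
Tally weights:
  weight 0: 1 codewords.
  weight 2: 2 codewords.
  weight 4: 9 codewords.
  weight 6: 4 codewords.
Minimum distance d = smallest w > 0 with A_w > 0 = 2.
Sanity: Σ A_w = 16 = 2^4 = 16 ✓.


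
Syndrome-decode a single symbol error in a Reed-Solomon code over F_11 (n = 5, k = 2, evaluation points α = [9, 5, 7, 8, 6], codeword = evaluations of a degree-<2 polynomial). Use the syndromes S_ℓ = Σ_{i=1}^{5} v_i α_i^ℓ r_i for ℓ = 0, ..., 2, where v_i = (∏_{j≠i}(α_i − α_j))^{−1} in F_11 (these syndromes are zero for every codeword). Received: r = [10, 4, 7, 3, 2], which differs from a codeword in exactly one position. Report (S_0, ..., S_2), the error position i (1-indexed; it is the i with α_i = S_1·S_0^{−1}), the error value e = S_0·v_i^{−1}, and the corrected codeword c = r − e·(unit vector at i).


S = (7, 9, 10), error at position 5, error magnitude e = 2, c = [10, 4, 7, 3, 0].

Step 1: column multipliers v_i = (∏_{j≠i}(α_i − α_j))^{−1} mod 11.
  i = 1 (α = 9): (9−5)(9−7)(9−8)(9−6) = 4·2·1·3 = 24 ≡ 2, so v_1 = 2^{−1} = 6 (mod 11).
  i = 2 (α = 5): (5−9)(5−7)(5−8)(5−6) = (−4)·(−2)·(−3)·(−1) = 24 ≡ 2, so v_2 = 2^{−1} = 6 (mod 11).
  i = 3 (α = 7): (7−9)(7−5)(7−8)(7−6) = (−2)·2·(−1)·1 = 4 ≡ 4, so v_3 = 4^{−1} = 3 (mod 11).
  i = 4 (α = 8): (8−9)(8−5)(8−7)(8−6) = (−1)·3·1·2 = −6 ≡ 5, so v_4 = 5^{−1} = 9 (mod 11).
  i = 5 (α = 6): (6−9)(6−5)(6−7)(6−8) = (−3)·1·(−1)·(−2) = −6 ≡ 5, so v_5 = 5^{−1} = 9 (mod 11).
  v = [6, 6, 3, 9, 9].
Step 2: syndromes of r = [10, 4, 7, 3, 2] (all sums mod 11).
  S_0 = Σ v_i r_i = 6·10 + 6·4 + 3·7 + 9·3 + 9·2 = 150 ≡ 7.
  S_1 = Σ v_i α_i r_i = 6·9·10 + 6·5·4 + 3·7·7 + 9·8·3 + 9·6·2 = 1131 ≡ 9.
  α_i^2 mod 11 = [4, 3, 5, 9, 3].
  S_2 = Σ v_i α_i^2 r_i = 6·4·10 + 6·3·4 + 3·5·7 + 9·9·3 + 9·3·2 = 714 ≡ 10.
  S = (7, 9, 10) ≠ 0, so r is not a codeword (an error is present).
Step 3: locate the error. For a single error e at position i, S_ℓ = v_i·e·α_i^ℓ, so α_err = S_1/S_0.
  S_0^{−1} = 7^{−1} = 8 (mod 11), so α_err = 9·8 = 72 ≡ 6 = α_5. Error position i = 5.
  Consistency check: S_2/S_1 = 10·5 = 50 ≡ 6 = α_err ✓ (single-error assumption holds).
Step 4: error magnitude e = S_0/v_5 = S_0·∏_{j≠5}(α_5 − α_j) = 7·5 = 35 ≡ 2 (mod 11).
Step 5: correct position 5: c_5 = r_5 − e = 2 − 2 ≡ 0 (mod 11). Hence c = [10, 4, 7, 3, 0].
  Check: interpolating c through the α_i gives m(x) = 2 + 7·x (degree < 2) with m(α_i) = c_i for every i, so c is indeed a codeword.


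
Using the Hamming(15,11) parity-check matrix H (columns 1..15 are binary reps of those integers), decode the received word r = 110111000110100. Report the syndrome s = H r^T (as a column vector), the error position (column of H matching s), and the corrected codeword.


s = (1, 0, 0, 0)^T, error position = 8, corrected codeword c = 110111010110100

Compute s = H r^T mod 2 one row at a time:
  s_1 = 0 + 0 + 1 + 1 + 0 + 1 + 0 + 0 = 3 ≡ 1 (mod 2).
  s_2 = 1 + 1 + 1 + 0 + 0 + 1 + 0 + 0 = 4 ≡ 0 (mod 2).
  s_3 = 1 + 0 + 1 + 0 + 1 + 1 + 0 + 0 = 4 ≡ 0 (mod 2).
  s_4 = 1 + 0 + 1 + 0 + 0 + 1 + 1 + 0 = 4 ≡ 0 (mod 2).
s = (1, 0, 0, 0)^T — this equals column 8 of H (binary 1000), so error is at position 8.
Correct: flip bit 8 of r = 110111000110100 to get c = 110111010110100.


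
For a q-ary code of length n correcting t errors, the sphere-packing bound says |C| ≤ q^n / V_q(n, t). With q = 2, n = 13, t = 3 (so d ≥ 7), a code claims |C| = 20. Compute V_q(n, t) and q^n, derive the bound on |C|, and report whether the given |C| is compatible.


V_q(n, t) = 378, q^n = 8192, Hamming bound = 21, |C| = 20 ≤ bound (satisfied).

Step 1: Compute V_q(n, t) = Σ_{j=0}^3 C(n, j) (q−1)^j.
  j = 0: C(13,0)·(1)^0 = 1·1 = 1.
  j = 1: C(13,1)·(1)^1 = 13·1 = 13.
  j = 2: C(13,2)·(1)^2 = 78·1 = 78.
  j = 3: C(13,3)·(1)^3 = 286·1 = 286.
  V_q(n, t) = 1 + 13 + 78 + 286 = 378.
Step 2: q^n = 2^13 = 8192.
Step 3: Hamming bound ⌊q^n / V_q(n,t)⌋ = ⌊8192/378⌋ = 21.
Step 4: Compare |C| = 20 to 21: satisfied.
The claimed |C| lies below the Hamming bound.


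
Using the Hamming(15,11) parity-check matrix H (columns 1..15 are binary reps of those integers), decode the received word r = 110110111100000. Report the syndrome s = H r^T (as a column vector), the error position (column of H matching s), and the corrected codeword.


s = (1, 1, 1, 0)^T, error position = 14, corrected codeword c = 110110111100010

Compute s = H r^T mod 2 one row at a time:
  s_1 = 1 + 1 + 1 + 0 + 0 + 0 + 0 + 0 = 3 ≡ 1 (mod 2).
  s_2 = 1 + 1 + 0 + 1 + 0 + 0 + 0 + 0 = 3 ≡ 1 (mod 2).
  s_3 = 1 + 0 + 0 + 1 + 1 + 0 + 0 + 0 = 3 ≡ 1 (mod 2).
  s_4 = 1 + 0 + 1 + 1 + 1 + 0 + 0 + 0 = 4 ≡ 0 (mod 2).
s = (1, 1, 1, 0)^T — this equals column 14 of H (binary 1110), so error is at position 14.
Correct: flip bit 14 of r = 110110111100000 to get c = 110110111100010.


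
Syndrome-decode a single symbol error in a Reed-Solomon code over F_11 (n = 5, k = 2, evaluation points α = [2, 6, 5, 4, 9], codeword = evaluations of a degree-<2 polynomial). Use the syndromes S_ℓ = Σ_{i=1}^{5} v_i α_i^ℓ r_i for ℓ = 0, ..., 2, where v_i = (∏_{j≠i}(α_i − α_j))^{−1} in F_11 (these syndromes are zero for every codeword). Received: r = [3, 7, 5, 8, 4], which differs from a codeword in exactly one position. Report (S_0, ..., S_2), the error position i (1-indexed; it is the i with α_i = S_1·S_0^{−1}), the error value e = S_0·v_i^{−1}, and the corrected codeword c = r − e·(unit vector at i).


S = (3, 7, 9), error at position 2, error magnitude e = 5, c = [3, 2, 5, 8, 4].

Step 1: column multipliers v_i = (∏_{j≠i}(α_i − α_j))^{−1} mod 11.
  i = 1 (α = 2): (2−6)(2−5)(2−4)(2−9) = (−4)·(−3)·(−2)·(−7) = 168 ≡ 3, so v_1 = 3^{−1} = 4 (mod 11).
  i = 2 (α = 6): (6−2)(6−5)(6−4)(6−9) = 4·1·2·(−3) = −24 ≡ 9, so v_2 = 9^{−1} = 5 (mod 11).
  i = 3 (α = 5): (5−2)(5−6)(5−4)(5−9) = 3·(−1)·1·(−4) = 12 ≡ 1, so v_3 = 1^{−1} = 1 (mod 11).
  i = 4 (α = 4): (4−2)(4−6)(4−5)(4−9) = 2·(−2)·(−1)·(−5) = −20 ≡ 2, so v_4 = 2^{−1} = 6 (mod 11).
  i = 5 (α = 9): (9−2)(9−6)(9−5)(9−4) = 7·3·4·5 = 420 ≡ 2, so v_5 = 2^{−1} = 6 (mod 11).
  v = [4, 5, 1, 6, 6].
Step 2: syndromes of r = [3, 7, 5, 8, 4] (all sums mod 11).
  S_0 = Σ v_i r_i = 4·3 + 5·7 + 1·5 + 6·8 + 6·4 = 124 ≡ 3.
  S_1 = Σ v_i α_i r_i = 4·2·3 + 5·6·7 + 1·5·5 + 6·4·8 + 6·9·4 = 667 ≡ 7.
  α_i^2 mod 11 = [4, 3, 3, 5, 4].
  S_2 = Σ v_i α_i^2 r_i = 4·4·3 + 5·3·7 + 1·3·5 + 6·5·8 + 6·4·4 = 504 ≡ 9.
  S = (3, 7, 9) ≠ 0, so r is not a codeword (an error is present).
Step 3: locate the error. For a single error e at position i, S_ℓ = v_i·e·α_i^ℓ, so α_err = S_1/S_0.
  S_0^{−1} = 3^{−1} = 4 (mod 11), so α_err = 7·4 = 28 ≡ 6 = α_2. Error position i = 2.
  Consistency check: S_2/S_1 = 9·8 = 72 ≡ 6 = α_err ✓ (single-error assumption holds).
Step 4: error magnitude e = S_0/v_2 = S_0·∏_{j≠2}(α_2 − α_j) = 3·9 = 27 ≡ 5 (mod 11).
Step 5: correct position 2: c_2 = r_2 − e = 7 − 5 ≡ 2 (mod 11). Hence c = [3, 2, 5, 8, 4].
  Check: interpolating c through the α_i gives m(x) = 9 + 8·x (degree < 2) with m(α_i) = c_i for every i, so c is indeed a codeword.


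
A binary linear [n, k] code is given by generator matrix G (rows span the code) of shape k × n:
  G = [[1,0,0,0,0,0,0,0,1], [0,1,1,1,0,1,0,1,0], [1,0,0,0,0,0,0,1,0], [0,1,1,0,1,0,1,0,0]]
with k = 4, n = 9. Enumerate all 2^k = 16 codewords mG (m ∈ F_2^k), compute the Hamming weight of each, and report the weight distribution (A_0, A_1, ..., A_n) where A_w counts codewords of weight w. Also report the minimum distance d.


Weight distribution: A_0 = 1, A_2 = 3, A_4 = 1, A_5 = 6, A_6 = 3, A_7 = 2. Minimum distance d = 2.

Enumerate all 2^4 = 16 messages m ∈ F_2^4.
For each, compute codeword c = mG in F_2^9, then tally its weight.
  m = 0000 → c = 000000000, weight = 0.
  m = 1000 → c = 100000001, weight = 2.
  m = 0100 → c = 011101010, weight = 5.
  m = 1100 → c = 111101011, weight = 7.
  m = 0010 → c = 100000010, weight = 2.
  m = 1010 → c = 000000011, weight = 2.
  m = 0110 → c = 111101000, weight = 5.
  m = 1110 → c = 011101001, weight = 5.
  m = 0001 → c = 011010100, weight = 4.
  m = 1001 → c = 111010101, weight = 6.
  m = 0101 → c = 000111110, weight = 5.
  m = 1101 → c = 100111111, weight = 7.
  m = 0011 → c = 111010110, weight = 6.
  m = 1011 → c = 011010111, weight = 6.
  m = 0111 → c = 100111100, weight = 5.
  m = 1111 → c = 000111101, weight = 5.
Tally weights:
  weight 0: 1 codewords.
  weight 2: 3 codewords.
  weight 4: 1 codewords.
  weight 5: 6 codewords.
  weight 6: 3 codewords.
  weight 7: 2 codewords.
Minimum distance d = smallest w > 0 with A_w > 0 = 2.
Sanity: Σ A_w = 16 = 2^4 = 16 ✓.


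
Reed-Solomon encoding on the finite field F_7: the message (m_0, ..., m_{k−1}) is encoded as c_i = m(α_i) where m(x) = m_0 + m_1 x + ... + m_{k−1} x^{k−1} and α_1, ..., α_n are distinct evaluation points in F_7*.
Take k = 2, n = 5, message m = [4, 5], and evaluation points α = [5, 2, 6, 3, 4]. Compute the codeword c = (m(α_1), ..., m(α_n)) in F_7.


c = [1, 0, 6, 5, 3]

Message polynomial: m(x) = 4 + 5·x (mod 7).
For each evaluation point α_i, compute m(α_i) mod 7:
  α_1 = 5: Horner steps 5 → 1, so m(5) = 1.
  α_2 = 2: Horner steps 5 → 0, so m(2) = 0.
  α_3 = 6: Horner steps 5 → 6, so m(6) = 6.
  α_4 = 3: Horner steps 5 → 5, so m(3) = 5.
  α_5 = 4: Horner steps 5 → 3, so m(4) = 3.
Codeword c = [1, 0, 6, 5, 3] ∈ F_7^5.


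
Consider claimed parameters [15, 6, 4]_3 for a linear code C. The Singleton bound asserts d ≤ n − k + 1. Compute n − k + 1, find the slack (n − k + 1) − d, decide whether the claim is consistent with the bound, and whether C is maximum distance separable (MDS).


Singleton RHS = n − k + 1 = 10, slack = 6, bound satisfied, not MDS.

Singleton bound: d ≤ n − k + 1.
Here n = 15, k = 6, so n − k + 1 = 10.
Given d = 4, check d ≤ 10: YES.
Slack = (n − k + 1) − d = 6.
The code is NOT MDS (slack = 6 > 0).
Description: the claimed parameters are [15, 6, 4]_3; such a code would be non-MDS.


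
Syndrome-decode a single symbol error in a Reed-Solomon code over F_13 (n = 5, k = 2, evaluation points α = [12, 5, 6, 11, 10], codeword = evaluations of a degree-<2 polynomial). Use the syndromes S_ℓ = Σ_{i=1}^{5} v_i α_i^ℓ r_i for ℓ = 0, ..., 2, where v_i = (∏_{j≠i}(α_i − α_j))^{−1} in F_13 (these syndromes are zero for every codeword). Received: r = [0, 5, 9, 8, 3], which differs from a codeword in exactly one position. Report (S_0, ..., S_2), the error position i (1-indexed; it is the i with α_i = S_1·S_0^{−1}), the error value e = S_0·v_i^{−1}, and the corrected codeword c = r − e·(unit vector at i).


S = (7, 9, 6), error at position 2, error magnitude e = 1, c = [0, 4, 9, 8, 3].

Step 1: column multipliers v_i = (∏_{j≠i}(α_i − α_j))^{−1} mod 13.
  i = 1 (α = 12): (12−5)(12−6)(12−11)(12−10) = 7·6·1·2 = 84 ≡ 6, so v_1 = 6^{−1} = 11 (mod 13).
  i = 2 (α = 5): (5−12)(5−6)(5−11)(5−10) = (−7)·(−1)·(−6)·(−5) = 210 ≡ 2, so v_2 = 2^{−1} = 7 (mod 13).
  i = 3 (α = 6): (6−12)(6−5)(6−11)(6−10) = (−6)·1·(−5)·(−4) = −120 ≡ 10, so v_3 = 10^{−1} = 4 (mod 13).
  i = 4 (α = 11): (11−12)(11−5)(11−6)(11−10) = (−1)·6·5·1 = −30 ≡ 9, so v_4 = 9^{−1} = 3 (mod 13).
  i = 5 (α = 10): (10−12)(10−5)(10−6)(10−11) = (−2)·5·4·(−1) = 40 ≡ 1, so v_5 = 1^{−1} = 1 (mod 13).
  v = [11, 7, 4, 3, 1].
Step 2: syndromes of r = [0, 5, 9, 8, 3] (all sums mod 13).
  S_0 = Σ v_i r_i = 11·0 + 7·5 + 4·9 + 3·8 + 1·3 = 98 ≡ 7.
  S_1 = Σ v_i α_i r_i = 11·12·0 + 7·5·5 + 4·6·9 + 3·11·8 + 1·10·3 = 685 ≡ 9.
  α_i^2 mod 13 = [1, 12, 10, 4, 9].
  S_2 = Σ v_i α_i^2 r_i = 11·1·0 + 7·12·5 + 4·10·9 + 3·4·8 + 1·9·3 = 903 ≡ 6.
  S = (7, 9, 6) ≠ 0, so r is not a codeword (an error is present).
Step 3: locate the error. For a single error e at position i, S_ℓ = v_i·e·α_i^ℓ, so α_err = S_1/S_0.
  S_0^{−1} = 7^{−1} = 2 (mod 13), so α_err = 9·2 = 18 ≡ 5 = α_2. Error position i = 2.
  Consistency check: S_2/S_1 = 6·3 = 18 ≡ 5 = α_err ✓ (single-error assumption holds).
Step 4: error magnitude e = S_0/v_2 = S_0·∏_{j≠2}(α_2 − α_j) = 7·2 = 14 ≡ 1 (mod 13).
Step 5: correct position 2: c_2 = r_2 − e = 5 − 1 ≡ 4 (mod 13). Hence c = [0, 4, 9, 8, 3].
  Check: interpolating c through the α_i gives m(x) = 5 + 5·x (degree < 2) with m(α_i) = c_i for every i, so c is indeed a codeword.


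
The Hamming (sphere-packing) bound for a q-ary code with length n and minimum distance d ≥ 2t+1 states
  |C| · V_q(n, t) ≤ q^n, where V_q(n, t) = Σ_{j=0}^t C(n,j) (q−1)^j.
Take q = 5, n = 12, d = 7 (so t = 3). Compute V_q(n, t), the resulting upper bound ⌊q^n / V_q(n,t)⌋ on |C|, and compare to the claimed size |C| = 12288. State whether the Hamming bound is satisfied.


V_q(n, t) = 15185, q^n = 244140625, Hamming bound = 16077, |C| = 12288 ≤ bound (satisfied).

Step 1: Compute V_q(n, t) = Σ_{j=0}^3 C(n, j) (q−1)^j.
  j = 0: C(12,0)·(4)^0 = 1·1 = 1.
  j = 1: C(12,1)·(4)^1 = 12·4 = 48.
  j = 2: C(12,2)·(4)^2 = 66·16 = 1056.
  j = 3: C(12,3)·(4)^3 = 220·64 = 14080.
  V_q(n, t) = 1 + 48 + 1056 + 14080 = 15185.
Step 2: q^n = 5^12 = 244140625.
Step 3: Hamming bound ⌊q^n / V_q(n,t)⌋ = ⌊244140625/15185⌋ = 16077.
Step 4: Compare |C| = 12288 to 16077: satisfied.
The claimed |C| lies below the Hamming bound.


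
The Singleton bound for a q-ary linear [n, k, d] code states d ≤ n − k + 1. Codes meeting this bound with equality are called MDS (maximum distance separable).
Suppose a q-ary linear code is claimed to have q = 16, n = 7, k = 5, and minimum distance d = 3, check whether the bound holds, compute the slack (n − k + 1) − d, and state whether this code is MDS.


Singleton RHS = n − k + 1 = 3, slack = 0, bound satisfied, MDS.

Singleton bound: d ≤ n − k + 1.
Here n = 7, k = 5, so n − k + 1 = 3.
Given d = 3, check d ≤ 3: YES.
Slack = (n − k + 1) − d = 0.
The code is MDS (slack = 0).
Description: the claimed parameters are [7, 5, 3]_16; such a code would be MDS (meets Singleton bound).


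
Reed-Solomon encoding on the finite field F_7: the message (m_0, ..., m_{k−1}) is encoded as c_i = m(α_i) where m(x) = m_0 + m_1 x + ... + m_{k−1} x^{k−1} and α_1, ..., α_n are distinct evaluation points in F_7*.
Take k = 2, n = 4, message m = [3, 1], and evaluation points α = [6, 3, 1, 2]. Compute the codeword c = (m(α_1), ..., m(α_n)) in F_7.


c = [2, 6, 4, 5]

Message polynomial: m(x) = 3 + 1·x (mod 7).
For each evaluation point α_i, compute m(α_i) mod 7:
  α_1 = 6: Horner steps 1 → 2, so m(6) = 2.
  α_2 = 3: Horner steps 1 → 6, so m(3) = 6.
  α_3 = 1: Horner steps 1 → 4, so m(1) = 4.
  α_4 = 2: Horner steps 1 → 5, so m(2) = 5.
Codeword c = [2, 6, 4, 5] ∈ F_7^4.


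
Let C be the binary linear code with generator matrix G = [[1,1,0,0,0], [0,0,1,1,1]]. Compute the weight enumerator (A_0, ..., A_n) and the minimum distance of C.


Weight distribution: A_0 = 1, A_2 = 1, A_3 = 1, A_5 = 1. Minimum distance d = 2.

Enumerate all 2^2 = 4 messages m ∈ F_2^2.
For each, compute codeword c = mG in F_2^5, then tally its weight.
  m = 00 → c = 00000, weight = 0.
  m = 10 → c = 11000, weight = 2.
  m = 01 → c = 00111, weight = 3.
  m = 11 → c = 11111, weight = 5.
Tally weights:
  weight 0: 1 codewords.
  weight 2: 1 codewords.
  weight 3: 1 codewords.
  weight 5: 1 codewords.
Minimum distance d = smallest w > 0 with A_w > 0 = 2.
Sanity: Σ A_w = 4 = 2^2 = 4 ✓.


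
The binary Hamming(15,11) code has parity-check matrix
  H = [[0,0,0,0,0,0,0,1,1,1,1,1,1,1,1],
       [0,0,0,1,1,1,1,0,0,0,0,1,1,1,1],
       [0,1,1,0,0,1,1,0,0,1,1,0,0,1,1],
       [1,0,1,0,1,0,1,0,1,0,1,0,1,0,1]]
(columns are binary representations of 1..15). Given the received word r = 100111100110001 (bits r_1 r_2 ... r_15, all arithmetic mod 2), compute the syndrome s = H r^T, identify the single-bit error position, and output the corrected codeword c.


s = (1, 1, 1, 1)^T, error position = 15, corrected codeword c = 100111100110000

Compute s = H r^T mod 2 one row at a time:
  s_1 = 0 + 0 + 1 + 1 + 0 + 0 + 0 + 1 = 3 ≡ 1 (mod 2).
  s_2 = 1 + 1 + 1 + 1 + 0 + 0 + 0 + 1 = 5 ≡ 1 (mod 2).
  s_3 = 0 + 0 + 1 + 1 + 1 + 1 + 0 + 1 = 5 ≡ 1 (mod 2).
  s_4 = 1 + 0 + 1 + 1 + 0 + 1 + 0 + 1 = 5 ≡ 1 (mod 2).
s = (1, 1, 1, 1)^T — this equals column 15 of H (binary 1111), so error is at position 15.
Correct: flip bit 15 of r = 100111100110001 to get c = 100111100110000.


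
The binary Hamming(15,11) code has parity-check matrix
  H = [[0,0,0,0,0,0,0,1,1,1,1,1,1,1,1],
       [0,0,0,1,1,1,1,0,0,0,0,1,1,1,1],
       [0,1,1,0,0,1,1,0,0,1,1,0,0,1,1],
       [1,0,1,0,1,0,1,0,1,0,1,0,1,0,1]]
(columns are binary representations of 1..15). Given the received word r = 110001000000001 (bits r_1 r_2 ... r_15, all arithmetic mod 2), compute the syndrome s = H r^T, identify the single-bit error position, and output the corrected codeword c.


s = (1, 0, 1, 0)^T, error position = 10, corrected codeword c = 110001000100001

Compute s = H r^T mod 2 one row at a time:
  s_1 = 0 + 0 + 0 + 0 + 0 + 0 + 0 + 1 = 1 ≡ 1 (mod 2).
  s_2 = 0 + 0 + 1 + 0 + 0 + 0 + 0 + 1 = 2 ≡ 0 (mod 2).
  s_3 = 1 + 0 + 1 + 0 + 0 + 0 + 0 + 1 = 3 ≡ 1 (mod 2).
  s_4 = 1 + 0 + 0 + 0 + 0 + 0 + 0 + 1 = 2 ≡ 0 (mod 2).
s = (1, 0, 1, 0)^T — this equals column 10 of H (binary 1010), so error is at position 10.
Correct: flip bit 10 of r = 110001000000001 to get c = 110001000100001.


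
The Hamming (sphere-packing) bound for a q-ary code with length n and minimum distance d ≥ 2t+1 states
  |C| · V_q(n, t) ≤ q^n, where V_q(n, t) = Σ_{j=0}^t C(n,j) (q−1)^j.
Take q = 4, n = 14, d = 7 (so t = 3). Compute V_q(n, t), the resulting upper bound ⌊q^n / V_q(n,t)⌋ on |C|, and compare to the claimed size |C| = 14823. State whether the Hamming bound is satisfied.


V_q(n, t) = 10690, q^n = 268435456, Hamming bound = 25110, |C| = 14823 ≤ bound (satisfied).

Step 1: Compute V_q(n, t) = Σ_{j=0}^3 C(n, j) (q−1)^j.
  j = 0: C(14,0)·(3)^0 = 1·1 = 1.
  j = 1: C(14,1)·(3)^1 = 14·3 = 42.
  j = 2: C(14,2)·(3)^2 = 91·9 = 819.
  j = 3: C(14,3)·(3)^3 = 364·27 = 9828.
  V_q(n, t) = 1 + 42 + 819 + 9828 = 10690.
Step 2: q^n = 4^14 = 268435456.
Step 3: Hamming bound ⌊q^n / V_q(n,t)⌋ = ⌊268435456/10690⌋ = 25110.
Step 4: Compare |C| = 14823 to 25110: satisfied.
The claimed |C| lies below the Hamming bound.


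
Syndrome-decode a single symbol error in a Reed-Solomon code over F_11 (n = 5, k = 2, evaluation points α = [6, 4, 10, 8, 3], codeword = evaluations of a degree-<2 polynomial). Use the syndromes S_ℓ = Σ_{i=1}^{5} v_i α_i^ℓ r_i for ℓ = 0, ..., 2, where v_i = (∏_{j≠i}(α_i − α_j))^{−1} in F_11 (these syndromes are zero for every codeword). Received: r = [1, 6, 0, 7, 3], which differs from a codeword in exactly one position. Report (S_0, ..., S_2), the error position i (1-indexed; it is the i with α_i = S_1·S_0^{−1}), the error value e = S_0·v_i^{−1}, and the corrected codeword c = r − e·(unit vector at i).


S = (7, 4, 7), error at position 3, error magnitude e = 9, c = [1, 6, 2, 7, 3].

Step 1: column multipliers v_i = (∏_{j≠i}(α_i − α_j))^{−1} mod 11.
  i = 1 (α = 6): (6−4)(6−10)(6−8)(6−3) = 2·(−4)·(−2)·3 = 48 ≡ 4, so v_1 = 4^{−1} = 3 (mod 11).
  i = 2 (α = 4): (4−6)(4−10)(4−8)(4−3) = (−2)·(−6)·(−4)·1 = −48 ≡ 7, so v_2 = 7^{−1} = 8 (mod 11).
  i = 3 (α = 10): (10−6)(10−4)(10−8)(10−3) = 4·6·2·7 = 336 ≡ 6, so v_3 = 6^{−1} = 2 (mod 11).
  i = 4 (α = 8): (8−6)(8−4)(8−10)(8−3) = 2·4·(−2)·5 = −80 ≡ 8, so v_4 = 8^{−1} = 7 (mod 11).
  i = 5 (α = 3): (3−6)(3−4)(3−10)(3−8) = (−3)·(−1)·(−7)·(−5) = 105 ≡ 6, so v_5 = 6^{−1} = 2 (mod 11).
  v = [3, 8, 2, 7, 2].
Step 2: syndromes of r = [1, 6, 0, 7, 3] (all sums mod 11).
  S_0 = Σ v_i r_i = 3·1 + 8·6 + 2·0 + 7·7 + 2·3 = 106 ≡ 7.
  S_1 = Σ v_i α_i r_i = 3·6·1 + 8·4·6 + 2·10·0 + 7·8·7 + 2·3·3 = 620 ≡ 4.
  α_i^2 mod 11 = [3, 5, 1, 9, 9].
  S_2 = Σ v_i α_i^2 r_i = 3·3·1 + 8·5·6 + 2·1·0 + 7·9·7 + 2·9·3 = 744 ≡ 7.
  S = (7, 4, 7) ≠ 0, so r is not a codeword (an error is present).
Step 3: locate the error. For a single error e at position i, S_ℓ = v_i·e·α_i^ℓ, so α_err = S_1/S_0.
  S_0^{−1} = 7^{−1} = 8 (mod 11), so α_err = 4·8 = 32 ≡ 10 = α_3. Error position i = 3.
  Consistency check: S_2/S_1 = 7·3 = 21 ≡ 10 = α_err ✓ (single-error assumption holds).
Step 4: error magnitude e = S_0/v_3 = S_0·∏_{j≠3}(α_3 − α_j) = 7·6 = 42 ≡ 9 (mod 11).
Step 5: correct position 3: c_3 = r_3 − e = 0 − 9 ≡ 2 (mod 11). Hence c = [1, 6, 2, 7, 3].
  Check: interpolating c through the α_i gives m(x) = 5 + 3·x (degree < 2) with m(α_i) = c_i for every i, so c is indeed a codeword.


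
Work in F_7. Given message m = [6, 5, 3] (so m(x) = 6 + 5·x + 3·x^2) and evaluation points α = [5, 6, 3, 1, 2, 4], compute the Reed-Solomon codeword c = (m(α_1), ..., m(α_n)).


c = [1, 4, 6, 0, 0, 4]

Message polynomial: m(x) = 6 + 5·x + 3·x^2 (mod 7).
For each evaluation point α_i, compute m(α_i) mod 7:
  α_1 = 5: Horner steps 3 → 6 → 1, so m(5) = 1.
  α_2 = 6: Horner steps 3 → 2 → 4, so m(6) = 4.
  α_3 = 3: Horner steps 3 → 0 → 6, so m(3) = 6.
  α_4 = 1: Horner steps 3 → 1 → 0, so m(1) = 0.
  α_5 = 2: Horner steps 3 → 4 → 0, so m(2) = 0.
  α_6 = 4: Horner steps 3 → 3 → 4, so m(4) = 4.
Codeword c = [1, 4, 6, 0, 0, 4] ∈ F_7^6.
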